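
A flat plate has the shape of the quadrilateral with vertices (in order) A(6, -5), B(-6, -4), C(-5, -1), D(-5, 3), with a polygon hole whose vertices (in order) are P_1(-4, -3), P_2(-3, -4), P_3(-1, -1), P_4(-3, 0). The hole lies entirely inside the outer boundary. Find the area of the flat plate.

Outer boundary:
Apply the surveyor's formula: 2A = Σ (x_i·y_{i+1} − x_{i+1}·y_i), indices taken mod 4.
A→B: (6)(-4) − (-6)(-5) = -54
B→C: (-6)(-1) − (-5)(-4) = -14
C→D: (-5)(3) − (-5)(-1) = -20
D→A: (-5)(-5) − (6)(3) = 7
Σ = -81
Area = |Σ|/2 = 40.5.
Hole:
Apply Gauss's area formula: 2A = Σ (x_i·y_{i+1} − x_{i+1}·y_i), indices taken mod 4.
Σ = (7) + (-1) + (-3) + (9) = 12
Area = |Σ|/2 = 6.
Net area = 40.5 − 6 = 34.5.

34.5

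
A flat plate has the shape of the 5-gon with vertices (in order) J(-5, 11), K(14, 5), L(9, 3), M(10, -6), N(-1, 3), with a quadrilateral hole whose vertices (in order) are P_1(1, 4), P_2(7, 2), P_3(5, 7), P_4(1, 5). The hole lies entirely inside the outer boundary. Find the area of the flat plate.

Outer boundary:
Apply the surveyor's formula: 2A = Σ (x_i·y_{i+1} − x_{i+1}·y_i), indices taken mod 5.
Σ = (-179) + (-3) + (-84) + (24) + (4) = -238
Area = |Σ|/2 = 119.
Hole:
Apply the shoelace formula: 2A = Σ (x_i·y_{i+1} − x_{i+1}·y_i), indices taken mod 4.
Cross-terms: -26, 39, 18, -1  ⇒  Σ = 30
Area = |Σ|/2 = 15.
Net area = 119 − 15 = 104.

104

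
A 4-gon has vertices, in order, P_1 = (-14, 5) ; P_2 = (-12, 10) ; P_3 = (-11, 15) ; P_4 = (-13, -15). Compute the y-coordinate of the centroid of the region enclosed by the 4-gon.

40/39

Apply the shoelace formula. First the cross-terms c_i = x_i·y_{i+1} − x_{i+1}·y_i:
  -80, -70, 360, -275  ⇒  2A = -65, A = -32.5.
Then Σ (y_i + y_{i+1})·c_i = -200, so ȳ = -200 / (6·(-32.5)) = 40/39.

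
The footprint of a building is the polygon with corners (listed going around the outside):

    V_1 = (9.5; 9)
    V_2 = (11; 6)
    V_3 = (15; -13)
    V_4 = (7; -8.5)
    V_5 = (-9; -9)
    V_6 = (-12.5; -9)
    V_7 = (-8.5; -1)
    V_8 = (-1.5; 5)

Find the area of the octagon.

325.75

Σ = (-42) + (-233) + (-36.5) + (-139.5) + (-31.5) + (-64) + (-44) + (-61) = -651.5
Area = |Σ|/2 = 325.75.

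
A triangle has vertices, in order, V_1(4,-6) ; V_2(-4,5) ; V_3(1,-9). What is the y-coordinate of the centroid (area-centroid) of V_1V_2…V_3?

-10/3

Apply the shoelace (surveyor's) formula. First the cross-terms c_i = x_i·y_{i+1} − x_{i+1}·y_i:
  -4, 31, 30  ⇒  2A = 57, A = 28.5.
Then Σ (y_i + y_{i+1})·c_i = -570, so ȳ = -570 / (6·28.5) = -10/3.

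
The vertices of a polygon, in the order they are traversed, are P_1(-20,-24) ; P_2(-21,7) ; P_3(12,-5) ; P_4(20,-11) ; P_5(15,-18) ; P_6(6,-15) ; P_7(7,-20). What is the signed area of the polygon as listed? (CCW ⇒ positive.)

Apply the surveyor's formula: 2A = Σ (x_i·y_{i+1} − x_{i+1}·y_i), indices taken mod 7.
P_1→P_2: (-20)(7) − (-21)(-24) = -644
P_2→P_3: (-21)(-5) − (12)(7) = 21
P_3→P_4: (12)(-11) − (20)(-5) = -32
P_4→P_5: (20)(-18) − (15)(-11) = -195
P_5→P_6: (15)(-15) − (6)(-18) = -117
P_6→P_7: (6)(-20) − (7)(-15) = -15
P_7→P_1: (7)(-24) − (-20)(-20) = -568
Σ = -1550
Signed area = Σ/2 = -775 (negative ⇒ clockwise traversal).

-775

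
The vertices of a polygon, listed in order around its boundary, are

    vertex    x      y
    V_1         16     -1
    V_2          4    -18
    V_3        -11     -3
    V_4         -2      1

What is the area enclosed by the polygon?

Σ = (-284) + (-210) + (-17) + (-14) = -525
Area = |Σ|/2 = 262.5.

262.5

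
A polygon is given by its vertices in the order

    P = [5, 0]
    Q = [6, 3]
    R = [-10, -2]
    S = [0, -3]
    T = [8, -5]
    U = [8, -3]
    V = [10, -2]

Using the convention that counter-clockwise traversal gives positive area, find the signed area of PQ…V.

63.5

Σ = (15) + (18) + (30) + (24) + (16) + (14) + (10) = 127
Signed area = Σ/2 = 63.5 (positive ⇒ counter-clockwise traversal).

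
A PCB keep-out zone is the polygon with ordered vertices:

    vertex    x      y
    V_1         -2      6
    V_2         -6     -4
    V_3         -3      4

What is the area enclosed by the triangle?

1

Σ = (44) + (-36) + (-10) = -2
Area = |Σ|/2 = 1.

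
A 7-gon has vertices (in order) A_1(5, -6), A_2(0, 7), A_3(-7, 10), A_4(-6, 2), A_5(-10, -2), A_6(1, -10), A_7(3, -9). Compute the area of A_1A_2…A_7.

156

Apply the shoelace (surveyor's) formula: 2A = Σ (x_i·y_{i+1} − x_{i+1}·y_i), indices taken mod 7.
A_1→A_2: (5)(7) − (0)(-6) = 35
A_2→A_3: (0)(10) − (-7)(7) = 49
A_3→A_4: (-7)(2) − (-6)(10) = 46
A_4→A_5: (-6)(-2) − (-10)(2) = 32
A_5→A_6: (-10)(-10) − (1)(-2) = 102
A_6→A_7: (1)(-9) − (3)(-10) = 21
A_7→A_1: (3)(-6) − (5)(-9) = 27
Σ = 312
Area = |Σ|/2 = 156.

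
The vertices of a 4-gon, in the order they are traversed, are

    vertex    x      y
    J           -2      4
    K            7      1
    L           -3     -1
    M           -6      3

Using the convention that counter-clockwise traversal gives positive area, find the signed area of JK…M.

-33.5

Apply the shoelace formula: 2A = Σ (x_i·y_{i+1} − x_{i+1}·y_i), indices taken mod 4.
Σ = (-30) + (-4) + (-15) + (-18) = -67
Signed area = Σ/2 = -33.5 (negative ⇒ clockwise traversal).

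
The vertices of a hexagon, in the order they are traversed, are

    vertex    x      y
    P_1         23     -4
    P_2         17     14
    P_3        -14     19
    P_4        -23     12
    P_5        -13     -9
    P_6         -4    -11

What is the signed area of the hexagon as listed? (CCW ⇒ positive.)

958.5

Apply the surveyor's formula: 2A = Σ (x_i·y_{i+1} − x_{i+1}·y_i), indices taken mod 6.
Σ = (390) + (519) + (269) + (363) + (107) + (269) = 1917
Signed area = Σ/2 = 958.5 (positive ⇒ counter-clockwise traversal).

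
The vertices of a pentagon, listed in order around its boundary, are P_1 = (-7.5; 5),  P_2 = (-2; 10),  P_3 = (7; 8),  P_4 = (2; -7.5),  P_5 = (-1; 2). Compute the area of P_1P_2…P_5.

Σ = (-65) + (-86) + (-68.5) + (-3.5) + (10) = -213
Area = |Σ|/2 = 106.5.

106.5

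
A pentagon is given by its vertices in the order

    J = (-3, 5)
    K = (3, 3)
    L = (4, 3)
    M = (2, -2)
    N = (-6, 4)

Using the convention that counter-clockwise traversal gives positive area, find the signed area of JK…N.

-31.5

Apply Gauss's area formula: 2A = Σ (x_i·y_{i+1} − x_{i+1}·y_i), indices taken mod 5.
Cross-terms: -24, -3, -14, -4, -18  ⇒  Σ = -63
Signed area = Σ/2 = -31.5 (negative ⇒ clockwise traversal).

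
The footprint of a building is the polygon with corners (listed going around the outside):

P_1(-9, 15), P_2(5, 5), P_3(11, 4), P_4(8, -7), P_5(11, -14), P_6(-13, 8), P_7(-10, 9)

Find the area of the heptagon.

Apply Gauss's area formula: 2A = Σ (x_i·y_{i+1} − x_{i+1}·y_i), indices taken mod 7.
Cross-terms: -120, -35, -109, -35, -94, -37, -69  ⇒  Σ = -499
Area = |Σ|/2 = 249.5.

249.5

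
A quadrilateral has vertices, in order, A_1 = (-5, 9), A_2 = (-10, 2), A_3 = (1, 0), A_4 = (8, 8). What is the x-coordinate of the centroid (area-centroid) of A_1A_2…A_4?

Apply the surveyor's formula. First the cross-terms c_i = x_i·y_{i+1} − x_{i+1}·y_i:
  80, -2, 8, 112  ⇒  2A = 198, A = 99.
Then Σ (x_i + x_{i+1})·c_i = -774, so x̄ = -774 / (6·99) = -43/33.

-43/33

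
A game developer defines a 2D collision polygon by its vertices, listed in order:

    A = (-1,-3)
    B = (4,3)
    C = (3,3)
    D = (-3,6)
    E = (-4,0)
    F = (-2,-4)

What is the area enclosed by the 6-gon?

40.5

Cross-terms: 9, 3, 27, 24, 16, 2  ⇒  Σ = 81
Area = |Σ|/2 = 40.5.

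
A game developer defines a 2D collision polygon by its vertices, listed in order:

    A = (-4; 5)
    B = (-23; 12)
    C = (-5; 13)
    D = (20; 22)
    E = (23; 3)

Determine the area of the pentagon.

430.5

Apply the shoelace (surveyor's) formula: 2A = Σ (x_i·y_{i+1} − x_{i+1}·y_i), indices taken mod 5.
Σ = (67) + (-239) + (-370) + (-446) + (127) = -861
Area = |Σ|/2 = 430.5.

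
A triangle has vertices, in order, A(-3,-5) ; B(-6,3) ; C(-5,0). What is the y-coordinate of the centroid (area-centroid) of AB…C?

Apply the shoelace (surveyor's) formula. First the cross-terms c_i = x_i·y_{i+1} − x_{i+1}·y_i:
  -39, 15, 25  ⇒  2A = 1, A = 0.5.
Then Σ (y_i + y_{i+1})·c_i = -2, so ȳ = -2 / (6·0.5) = -2/3.

-2/3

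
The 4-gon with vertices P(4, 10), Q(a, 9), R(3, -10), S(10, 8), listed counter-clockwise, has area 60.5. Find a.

The doubled signed area Σ (x_i y_{i+1} − x_{i+1} y_i) is linear in a.
With a=0 it equals 201; the coefficient of a is -20 (from the two edges through Q).
So -20·a + 201 = 2·60.5 = 121 ⇒ a = 4.

4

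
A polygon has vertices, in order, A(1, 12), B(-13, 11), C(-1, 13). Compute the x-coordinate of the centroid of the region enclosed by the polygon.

-13/3

Apply the shoelace (surveyor's) formula. First the cross-terms c_i = x_i·y_{i+1} − x_{i+1}·y_i:
  167, -158, -25  ⇒  2A = -16, A = -8.
Then Σ (x_i + x_{i+1})·c_i = 208, so x̄ = 208 / (6·(-8)) = -13/3.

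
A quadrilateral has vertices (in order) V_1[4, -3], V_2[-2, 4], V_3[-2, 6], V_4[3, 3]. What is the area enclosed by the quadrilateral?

Apply Gauss's area formula: 2A = Σ (x_i·y_{i+1} − x_{i+1}·y_i), indices taken mod 4.
Cross-terms: 10, -4, -24, -21  ⇒  Σ = -39
Area = |Σ|/2 = 19.5.

19.5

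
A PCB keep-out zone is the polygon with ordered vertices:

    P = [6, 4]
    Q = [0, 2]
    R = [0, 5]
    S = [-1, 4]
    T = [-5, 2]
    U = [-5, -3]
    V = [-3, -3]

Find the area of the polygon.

Cross-terms: 12, 0, 5, 18, 25, 6, 6  ⇒  Σ = 72
Area = |Σ|/2 = 36.

36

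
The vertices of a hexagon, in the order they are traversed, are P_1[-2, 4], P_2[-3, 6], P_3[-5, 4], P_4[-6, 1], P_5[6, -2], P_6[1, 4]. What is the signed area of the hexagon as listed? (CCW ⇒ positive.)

Apply Gauss's area formula: 2A = Σ (x_i·y_{i+1} − x_{i+1}·y_i), indices taken mod 6.
Σ = (0) + (18) + (19) + (6) + (26) + (12) = 81
Signed area = Σ/2 = 40.5 (positive ⇒ counter-clockwise traversal).

40.5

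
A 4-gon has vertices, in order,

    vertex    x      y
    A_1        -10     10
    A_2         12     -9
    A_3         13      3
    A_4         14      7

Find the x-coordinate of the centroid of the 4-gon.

Apply the shoelace (surveyor's) formula. First the cross-terms c_i = x_i·y_{i+1} − x_{i+1}·y_i:
  -30, 153, 49, 210  ⇒  2A = 382, A = 191.
Then Σ (x_i + x_{i+1})·c_i = 5928, so x̄ = 5928 / (6·191) = 988/191.

988/191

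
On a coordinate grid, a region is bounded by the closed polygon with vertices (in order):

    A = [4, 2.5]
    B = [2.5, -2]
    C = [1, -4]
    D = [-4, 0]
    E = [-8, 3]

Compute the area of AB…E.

Apply Gauss's area formula: 2A = Σ (x_i·y_{i+1} − x_{i+1}·y_i), indices taken mod 5.
A→B: (4)(-2) − (2.5)(2.5) = -14.25
B→C: (2.5)(-4) − (1)(-2) = -8
C→D: (1)(0) − (-4)(-4) = -16
D→E: (-4)(3) − (-8)(0) = -12
E→A: (-8)(2.5) − (4)(3) = -32
Σ = -82.25
Area = |Σ|/2 = 41.125.

41.125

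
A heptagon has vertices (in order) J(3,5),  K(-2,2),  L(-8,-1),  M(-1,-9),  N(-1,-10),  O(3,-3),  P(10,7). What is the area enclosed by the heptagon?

109.5

Σ = (16) + (18) + (71) + (1) + (33) + (51) + (29) = 219
Area = |Σ|/2 = 109.5.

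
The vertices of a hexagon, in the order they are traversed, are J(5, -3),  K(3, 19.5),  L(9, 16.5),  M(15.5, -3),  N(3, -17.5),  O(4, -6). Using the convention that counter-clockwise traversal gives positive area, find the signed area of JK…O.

Σ = (106.5) + (-126) + (-282.75) + (-262.25) + (52) + (18) = -494.5
Signed area = Σ/2 = -247.25 (negative ⇒ clockwise traversal).

-247.25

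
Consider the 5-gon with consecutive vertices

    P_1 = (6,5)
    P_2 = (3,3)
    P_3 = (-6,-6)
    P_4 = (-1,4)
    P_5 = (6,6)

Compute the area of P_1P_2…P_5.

31.5

Apply Gauss's area formula: 2A = Σ (x_i·y_{i+1} − x_{i+1}·y_i), indices taken mod 5.
P_1→P_2: (6)(3) − (3)(5) = 3
P_2→P_3: (3)(-6) − (-6)(3) = 0
P_3→P_4: (-6)(4) − (-1)(-6) = -30
P_4→P_5: (-1)(6) − (6)(4) = -30
P_5→P_1: (6)(5) − (6)(6) = -6
Σ = -63
Area = |Σ|/2 = 31.5.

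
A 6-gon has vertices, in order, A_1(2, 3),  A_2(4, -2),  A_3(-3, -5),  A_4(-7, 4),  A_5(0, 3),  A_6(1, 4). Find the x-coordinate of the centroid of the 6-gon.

-159/118

Apply the shoelace (surveyor's) formula. First the cross-terms c_i = x_i·y_{i+1} − x_{i+1}·y_i:
  -16, -26, -47, -21, -3, -5  ⇒  2A = -118, A = -59.
Then Σ (x_i + x_{i+1})·c_i = 477, so x̄ = 477 / (6·(-59)) = -159/118.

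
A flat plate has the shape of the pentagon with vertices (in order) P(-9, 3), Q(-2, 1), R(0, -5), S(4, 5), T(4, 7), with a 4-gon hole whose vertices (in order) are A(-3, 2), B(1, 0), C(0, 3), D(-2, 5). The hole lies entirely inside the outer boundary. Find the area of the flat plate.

Outer boundary:
Σ = (-3) + (10) + (20) + (8) + (75) = 110
Area = |Σ|/2 = 55.
Hole:
Apply the surveyor's formula: 2A = Σ (x_i·y_{i+1} − x_{i+1}·y_i), indices taken mod 4.
Cross-terms: -2, 3, 6, 11  ⇒  Σ = 18
Area = |Σ|/2 = 9.
Net area = 55 − 9 = 46.

46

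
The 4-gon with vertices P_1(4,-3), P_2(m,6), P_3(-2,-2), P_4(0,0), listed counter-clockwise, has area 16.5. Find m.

-3

The doubled signed area Σ (x_i y_{i+1} − x_{i+1} y_i) is linear in m.
With m=0 it equals 36; the coefficient of m is 1 (from the two edges through P_2).
So 1·m + 36 = 2·16.5 = 33 ⇒ m = -3.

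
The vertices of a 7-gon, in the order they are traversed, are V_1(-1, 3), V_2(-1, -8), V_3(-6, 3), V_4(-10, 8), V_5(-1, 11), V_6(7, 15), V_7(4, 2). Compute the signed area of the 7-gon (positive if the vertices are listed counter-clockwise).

-142

Apply the surveyor's formula: 2A = Σ (x_i·y_{i+1} − x_{i+1}·y_i), indices taken mod 7.
V_1→V_2: (-1)(-8) − (-1)(3) = 11
V_2→V_3: (-1)(3) − (-6)(-8) = -51
V_3→V_4: (-6)(8) − (-10)(3) = -18
V_4→V_5: (-10)(11) − (-1)(8) = -102
V_5→V_6: (-1)(15) − (7)(11) = -92
V_6→V_7: (7)(2) − (4)(15) = -46
V_7→V_1: (4)(3) − (-1)(2) = 14
Σ = -284
Signed area = Σ/2 = -142 (negative ⇒ clockwise traversal).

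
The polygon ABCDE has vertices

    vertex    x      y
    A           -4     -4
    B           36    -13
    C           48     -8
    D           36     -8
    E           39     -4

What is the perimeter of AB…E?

114

|AB| = √((40)² + (-9)²) = √1681 = 41
|BC| = √((12)² + (5)²) = √169 = 13
|CD| = √((-12)² + (0)²) = √144 = 12
|DE| = √((3)² + (4)²) = √25 = 5
|EA| = √((-43)² + (0)²) = √1849 = 43
Perimeter = 41 + 13 + 12 + 5 + 43 = 114.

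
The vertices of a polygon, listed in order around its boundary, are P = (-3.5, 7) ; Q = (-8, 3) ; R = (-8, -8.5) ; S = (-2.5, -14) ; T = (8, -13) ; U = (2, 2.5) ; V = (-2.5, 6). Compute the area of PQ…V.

Cross-terms: 45.5, 92, 90.75, 144.5, 46, 18.25, 3.5  ⇒  Σ = 440.5
Area = |Σ|/2 = 220.25.

220.25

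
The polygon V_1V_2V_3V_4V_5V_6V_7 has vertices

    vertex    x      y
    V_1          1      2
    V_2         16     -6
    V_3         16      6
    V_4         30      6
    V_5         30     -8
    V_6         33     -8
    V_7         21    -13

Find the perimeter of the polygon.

98

|V_1V_2| = √((15)² + (-8)²) = √289 = 17
|V_2V_3| = √((0)² + (12)²) = √144 = 12
|V_3V_4| = √((14)² + (0)²) = √196 = 14
|V_4V_5| = √((0)² + (-14)²) = √196 = 14
|V_5V_6| = √((3)² + (0)²) = √9 = 3
|V_6V_7| = √((-12)² + (-5)²) = √169 = 13
|V_7V_1| = √((-20)² + (15)²) = √625 = 25
Perimeter = 17 + 12 + 14 + 14 + 3 + 13 + 25 = 98.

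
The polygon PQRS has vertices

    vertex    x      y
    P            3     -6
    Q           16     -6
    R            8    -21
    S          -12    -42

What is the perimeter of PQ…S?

98

|PQ| = √((13)² + (0)²) = √169 = 13
|QR| = √((-8)² + (-15)²) = √289 = 17
|RS| = √((-20)² + (-21)²) = √841 = 29
|SP| = √((15)² + (36)²) = √1521 = 39
Perimeter = 13 + 17 + 29 + 39 = 98.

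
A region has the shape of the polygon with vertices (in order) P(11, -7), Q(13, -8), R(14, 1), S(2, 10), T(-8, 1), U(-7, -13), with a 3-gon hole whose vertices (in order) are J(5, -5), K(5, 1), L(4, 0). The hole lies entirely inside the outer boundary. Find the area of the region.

Outer boundary:
Σ = (3) + (125) + (138) + (82) + (111) + (192) = 651
Area = |Σ|/2 = 325.5.
Hole:
Σ = (30) + (-4) + (-20) = 6
Area = |Σ|/2 = 3.
Net area = 325.5 − 3 = 322.5.

322.5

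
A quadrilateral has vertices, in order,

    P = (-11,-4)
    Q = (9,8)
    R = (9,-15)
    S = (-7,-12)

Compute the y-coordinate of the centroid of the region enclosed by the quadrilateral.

-541/108

Apply the shoelace (surveyor's) formula. First the cross-terms c_i = x_i·y_{i+1} − x_{i+1}·y_i:
  -52, -207, -213, -104  ⇒  2A = -576, A = -288.
Then Σ (y_i + y_{i+1})·c_i = 8656, so ȳ = 8656 / (6·(-288)) = -541/108.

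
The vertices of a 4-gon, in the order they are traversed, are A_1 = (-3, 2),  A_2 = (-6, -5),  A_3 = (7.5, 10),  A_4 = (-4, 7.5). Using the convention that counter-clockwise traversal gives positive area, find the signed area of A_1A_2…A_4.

57.625

Σ = (27) + (-22.5) + (96.25) + (14.5) = 115.25
Signed area = Σ/2 = 57.625 (positive ⇒ counter-clockwise traversal).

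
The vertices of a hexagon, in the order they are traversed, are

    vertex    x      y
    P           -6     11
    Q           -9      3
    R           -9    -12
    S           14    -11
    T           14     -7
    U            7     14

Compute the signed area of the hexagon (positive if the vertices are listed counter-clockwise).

Apply the surveyor's formula: 2A = Σ (x_i·y_{i+1} − x_{i+1}·y_i), indices taken mod 6.
Cross-terms: 81, 135, 267, 56, 245, 161  ⇒  Σ = 945
Signed area = Σ/2 = 472.5 (positive ⇒ counter-clockwise traversal).

472.5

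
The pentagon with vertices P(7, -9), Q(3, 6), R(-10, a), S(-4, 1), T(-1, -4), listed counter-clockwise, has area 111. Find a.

The doubled signed area Σ (x_i y_{i+1} − x_{i+1} y_i) is linear in a.
With a=0 it equals 173; the coefficient of a is 7 (from the two edges through R).
So 7·a + 173 = 2·111 = 222 ⇒ a = 7.

7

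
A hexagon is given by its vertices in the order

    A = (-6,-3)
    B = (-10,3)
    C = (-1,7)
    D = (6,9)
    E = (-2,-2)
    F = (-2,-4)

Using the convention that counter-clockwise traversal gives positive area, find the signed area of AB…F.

-87

Σ = (-48) + (-67) + (-51) + (6) + (4) + (-18) = -174
Signed area = Σ/2 = -87 (negative ⇒ clockwise traversal).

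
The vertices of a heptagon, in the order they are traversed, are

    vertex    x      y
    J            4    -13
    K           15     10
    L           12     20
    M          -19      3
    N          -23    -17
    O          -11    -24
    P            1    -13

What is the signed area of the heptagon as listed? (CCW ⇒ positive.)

897

Apply the shoelace formula: 2A = Σ (x_i·y_{i+1} − x_{i+1}·y_i), indices taken mod 7.
J→K: (4)(10) − (15)(-13) = 235
K→L: (15)(20) − (12)(10) = 180
L→M: (12)(3) − (-19)(20) = 416
M→N: (-19)(-17) − (-23)(3) = 392
N→O: (-23)(-24) − (-11)(-17) = 365
O→P: (-11)(-13) − (1)(-24) = 167
P→J: (1)(-13) − (4)(-13) = 39
Σ = 1794
Signed area = Σ/2 = 897 (positive ⇒ counter-clockwise traversal).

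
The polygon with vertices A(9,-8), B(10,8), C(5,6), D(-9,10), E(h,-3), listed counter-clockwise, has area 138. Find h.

Write out the shoelace sum; only the two edges meeting at E involve h:
2·Area = [((-9)·(-3) − h·10) + (h·(-8) − 9·(-3))] + 276
       = -18·h + 330 = 276
⇒ h = 3.

3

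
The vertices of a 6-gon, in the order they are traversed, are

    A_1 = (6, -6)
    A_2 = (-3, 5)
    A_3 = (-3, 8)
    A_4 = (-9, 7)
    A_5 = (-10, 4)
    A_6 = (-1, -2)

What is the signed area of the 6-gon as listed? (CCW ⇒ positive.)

65

Apply the shoelace formula: 2A = Σ (x_i·y_{i+1} − x_{i+1}·y_i), indices taken mod 6.
A_1→A_2: (6)(5) − (-3)(-6) = 12
A_2→A_3: (-3)(8) − (-3)(5) = -9
A_3→A_4: (-3)(7) − (-9)(8) = 51
A_4→A_5: (-9)(4) − (-10)(7) = 34
A_5→A_6: (-10)(-2) − (-1)(4) = 24
A_6→A_1: (-1)(-6) − (6)(-2) = 18
Σ = 130
Signed area = Σ/2 = 65 (positive ⇒ counter-clockwise traversal).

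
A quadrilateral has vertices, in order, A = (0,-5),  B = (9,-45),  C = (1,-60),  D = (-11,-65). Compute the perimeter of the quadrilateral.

|AB| = √((9)² + (-40)²) = √1681 = 41
|BC| = √((-8)² + (-15)²) = √289 = 17
|CD| = √((-12)² + (-5)²) = √169 = 13
|DA| = √((11)² + (60)²) = √3721 = 61
Perimeter = 41 + 17 + 13 + 61 = 132.

132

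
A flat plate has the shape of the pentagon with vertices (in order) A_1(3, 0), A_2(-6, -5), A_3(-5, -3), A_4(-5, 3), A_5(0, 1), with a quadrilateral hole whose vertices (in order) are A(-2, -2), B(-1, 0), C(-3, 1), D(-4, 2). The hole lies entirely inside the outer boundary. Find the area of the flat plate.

Outer boundary:
Apply the surveyor's formula: 2A = Σ (x_i·y_{i+1} − x_{i+1}·y_i), indices taken mod 5.
A_1→A_2: (3)(-5) − (-6)(0) = -15
A_2→A_3: (-6)(-3) − (-5)(-5) = -7
A_3→A_4: (-5)(3) − (-5)(-3) = -30
A_4→A_5: (-5)(1) − (0)(3) = -5
A_5→A_1: (0)(0) − (3)(1) = -3
Σ = -60
Area = |Σ|/2 = 30.
Hole:
Apply the surveyor's formula: 2A = Σ (x_i·y_{i+1} − x_{i+1}·y_i), indices taken mod 4.
Σ = (-2) + (-1) + (-2) + (12) = 7
Area = |Σ|/2 = 3.5.
Net area = 30 − 3.5 = 26.5.

26.5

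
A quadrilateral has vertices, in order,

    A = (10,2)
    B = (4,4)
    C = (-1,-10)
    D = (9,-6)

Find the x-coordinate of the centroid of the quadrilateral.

Apply the shoelace (surveyor's) formula. First the cross-terms c_i = x_i·y_{i+1} − x_{i+1}·y_i:
  32, -36, 96, 78  ⇒  2A = 170, A = 85.
Then Σ (x_i + x_{i+1})·c_i = 2590, so x̄ = 2590 / (6·85) = 259/51.

259/51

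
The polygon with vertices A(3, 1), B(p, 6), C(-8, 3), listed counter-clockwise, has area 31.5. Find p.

7

Write out the shoelace sum; only the two edges meeting at B involve p:
2·Area = [(3·6 − p·1) + (p·3 − (-8)·6)] + -17
       = 2·p + 49 = 63
⇒ p = 7.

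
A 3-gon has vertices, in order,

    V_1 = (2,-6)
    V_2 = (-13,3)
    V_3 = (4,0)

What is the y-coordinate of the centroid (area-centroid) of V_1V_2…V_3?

-1

Apply Gauss's area formula. First the cross-terms c_i = x_i·y_{i+1} − x_{i+1}·y_i:
  -72, -12, -24  ⇒  2A = -108, A = -54.
Then Σ (y_i + y_{i+1})·c_i = 324, so ȳ = 324 / (6·(-54)) = -1.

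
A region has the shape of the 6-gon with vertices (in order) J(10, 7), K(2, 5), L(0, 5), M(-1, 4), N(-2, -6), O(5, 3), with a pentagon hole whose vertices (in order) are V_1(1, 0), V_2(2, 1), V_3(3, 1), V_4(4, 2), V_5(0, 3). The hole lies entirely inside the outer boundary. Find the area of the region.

41.5

Outer boundary:
Apply Gauss's area formula: 2A = Σ (x_i·y_{i+1} − x_{i+1}·y_i), indices taken mod 6.
J→K: (10)(5) − (2)(7) = 36
K→L: (2)(5) − (0)(5) = 10
L→M: (0)(4) − (-1)(5) = 5
M→N: (-1)(-6) − (-2)(4) = 14
N→O: (-2)(3) − (5)(-6) = 24
O→J: (5)(7) − (10)(3) = 5
Σ = 94
Area = |Σ|/2 = 47.
Hole:
Cross-terms: 1, -1, 2, 12, -3  ⇒  Σ = 11
Area = |Σ|/2 = 5.5.
Net area = 47 − 5.5 = 41.5.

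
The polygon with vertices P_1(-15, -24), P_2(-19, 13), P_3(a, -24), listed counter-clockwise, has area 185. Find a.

-25

Write out the shoelace sum; only the two edges meeting at P_3 involve a:
2·Area = [((-19)·(-24) − a·13) + (a·(-24) − (-15)·(-24))] + -651
       = -37·a + -555 = 370
⇒ a = -25.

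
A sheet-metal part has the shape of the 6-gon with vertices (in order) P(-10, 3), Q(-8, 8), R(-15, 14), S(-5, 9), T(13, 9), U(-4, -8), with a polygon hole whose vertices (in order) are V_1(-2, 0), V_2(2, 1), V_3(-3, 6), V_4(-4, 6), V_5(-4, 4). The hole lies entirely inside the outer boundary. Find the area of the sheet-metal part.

Outer boundary:
Apply the surveyor's formula: 2A = Σ (x_i·y_{i+1} − x_{i+1}·y_i), indices taken mod 6.
Σ = (-56) + (8) + (-65) + (-162) + (-68) + (-92) = -435
Area = |Σ|/2 = 217.5.
Hole:
Apply Gauss's area formula: 2A = Σ (x_i·y_{i+1} − x_{i+1}·y_i), indices taken mod 5.
Cross-terms: -2, 15, 6, 8, 8  ⇒  Σ = 35
Area = |Σ|/2 = 17.5.
Net area = 217.5 − 17.5 = 200.

200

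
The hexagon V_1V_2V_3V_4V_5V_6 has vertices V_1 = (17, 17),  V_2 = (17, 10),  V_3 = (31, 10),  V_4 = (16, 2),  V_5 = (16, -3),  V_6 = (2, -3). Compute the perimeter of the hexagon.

|V_1V_2| = √((0)² + (-7)²) = √49 = 7
|V_2V_3| = √((14)² + (0)²) = √196 = 14
|V_3V_4| = √((-15)² + (-8)²) = √289 = 17
|V_4V_5| = √((0)² + (-5)²) = √25 = 5
|V_5V_6| = √((-14)² + (0)²) = √196 = 14
|V_6V_1| = √((15)² + (20)²) = √625 = 25
Perimeter = 7 + 14 + 17 + 5 + 14 + 25 = 82.

82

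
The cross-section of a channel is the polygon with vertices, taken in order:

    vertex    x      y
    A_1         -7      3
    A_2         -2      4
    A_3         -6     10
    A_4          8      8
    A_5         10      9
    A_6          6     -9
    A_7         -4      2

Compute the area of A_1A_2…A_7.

Apply the shoelace formula: 2A = Σ (x_i·y_{i+1} − x_{i+1}·y_i), indices taken mod 7.
Σ = (-22) + (4) + (-128) + (-8) + (-144) + (-24) + (2) = -320
Area = |Σ|/2 = 160.

160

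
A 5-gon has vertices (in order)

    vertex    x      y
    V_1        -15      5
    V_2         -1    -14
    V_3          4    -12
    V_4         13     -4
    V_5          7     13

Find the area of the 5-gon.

425

Σ = (215) + (68) + (140) + (197) + (230) = 850
Area = |Σ|/2 = 425.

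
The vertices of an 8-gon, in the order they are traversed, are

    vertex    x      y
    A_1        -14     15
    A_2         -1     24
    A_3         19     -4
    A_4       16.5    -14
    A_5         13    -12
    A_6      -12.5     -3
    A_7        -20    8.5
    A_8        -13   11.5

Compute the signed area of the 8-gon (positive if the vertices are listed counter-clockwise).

A_1→A_2: (-14)(24) − (-1)(15) = -321
A_2→A_3: (-1)(-4) − (19)(24) = -452
A_3→A_4: (19)(-14) − (16.5)(-4) = -200
A_4→A_5: (16.5)(-12) − (13)(-14) = -16
A_5→A_6: (13)(-3) − (-12.5)(-12) = -189
A_6→A_7: (-12.5)(8.5) − (-20)(-3) = -166.25
A_7→A_8: (-20)(11.5) − (-13)(8.5) = -119.5
A_8→A_1: (-13)(15) − (-14)(11.5) = -34
Σ = -1497.75
Signed area = Σ/2 = -748.875 (negative ⇒ clockwise traversal).

-748.875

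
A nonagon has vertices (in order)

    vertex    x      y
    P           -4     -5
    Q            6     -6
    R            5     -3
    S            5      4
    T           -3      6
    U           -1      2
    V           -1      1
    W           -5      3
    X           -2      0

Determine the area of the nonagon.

Apply Gauss's area formula: 2A = Σ (x_i·y_{i+1} − x_{i+1}·y_i), indices taken mod 9.
Σ = (54) + (12) + (35) + (42) + (0) + (1) + (2) + (6) + (10) = 162
Area = |Σ|/2 = 81.

81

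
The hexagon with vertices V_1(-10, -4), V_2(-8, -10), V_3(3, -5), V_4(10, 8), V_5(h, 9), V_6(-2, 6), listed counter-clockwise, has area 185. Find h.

9

The doubled signed area Σ (x_i y_{i+1} − x_{i+1} y_i) is linear in h.
With h=0 it equals 388; the coefficient of h is -2 (from the two edges through V_5).
So -2·h + 388 = 2·185 = 370 ⇒ h = 9.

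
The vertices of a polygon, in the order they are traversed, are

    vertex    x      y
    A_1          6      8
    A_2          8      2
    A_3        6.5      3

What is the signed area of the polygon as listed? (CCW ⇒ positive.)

-3.5

Σ = (-52) + (11) + (34) = -7
Signed area = Σ/2 = -3.5 (negative ⇒ clockwise traversal).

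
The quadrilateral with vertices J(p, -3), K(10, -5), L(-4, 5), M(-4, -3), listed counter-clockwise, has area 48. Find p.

4

Write out the shoelace sum; only the two edges meeting at J involve p:
2·Area = [((-4)·(-3) − p·(-3)) + (p·(-5) − 10·(-3))] + 62
       = -2·p + 104 = 96
⇒ p = 4.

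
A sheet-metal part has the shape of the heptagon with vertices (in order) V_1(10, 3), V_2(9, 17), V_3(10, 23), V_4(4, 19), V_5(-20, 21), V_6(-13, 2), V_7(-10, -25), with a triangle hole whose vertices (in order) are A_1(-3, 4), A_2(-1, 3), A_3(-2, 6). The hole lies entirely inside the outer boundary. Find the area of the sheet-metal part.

Outer boundary:
Cross-terms: 143, 37, 98, 464, 233, 345, 220  ⇒  Σ = 1540
Area = |Σ|/2 = 770.
Hole:
Apply the shoelace formula: 2A = Σ (x_i·y_{i+1} − x_{i+1}·y_i), indices taken mod 3.
A_1→A_2: (-3)(3) − (-1)(4) = -5
A_2→A_3: (-1)(6) − (-2)(3) = 0
A_3→A_1: (-2)(4) − (-3)(6) = 10
Σ = 5
Area = |Σ|/2 = 2.5.
Net area = 770 − 2.5 = 767.5.

767.5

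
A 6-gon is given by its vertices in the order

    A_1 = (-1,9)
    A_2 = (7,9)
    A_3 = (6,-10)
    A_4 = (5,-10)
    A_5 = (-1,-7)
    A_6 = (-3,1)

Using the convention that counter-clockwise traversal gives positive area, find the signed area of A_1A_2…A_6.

Apply the shoelace formula: 2A = Σ (x_i·y_{i+1} − x_{i+1}·y_i), indices taken mod 6.
A_1→A_2: (-1)(9) − (7)(9) = -72
A_2→A_3: (7)(-10) − (6)(9) = -124
A_3→A_4: (6)(-10) − (5)(-10) = -10
A_4→A_5: (5)(-7) − (-1)(-10) = -45
A_5→A_6: (-1)(1) − (-3)(-7) = -22
A_6→A_1: (-3)(9) − (-1)(1) = -26
Σ = -299
Signed area = Σ/2 = -149.5 (negative ⇒ clockwise traversal).

-149.5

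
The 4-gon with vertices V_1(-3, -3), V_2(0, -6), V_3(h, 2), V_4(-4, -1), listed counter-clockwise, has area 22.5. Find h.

The doubled signed area Σ (x_i y_{i+1} − x_{i+1} y_i) is linear in h.
With h=0 it equals 35; the coefficient of h is 5 (from the two edges through V_3).
So 5·h + 35 = 2·22.5 = 45 ⇒ h = 2.

2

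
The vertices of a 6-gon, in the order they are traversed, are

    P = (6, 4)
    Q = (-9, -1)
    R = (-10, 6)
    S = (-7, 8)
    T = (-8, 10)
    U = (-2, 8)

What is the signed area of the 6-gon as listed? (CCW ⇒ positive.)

-89

P→Q: (6)(-1) − (-9)(4) = 30
Q→R: (-9)(6) − (-10)(-1) = -64
R→S: (-10)(8) − (-7)(6) = -38
S→T: (-7)(10) − (-8)(8) = -6
T→U: (-8)(8) − (-2)(10) = -44
U→P: (-2)(4) − (6)(8) = -56
Σ = -178
Signed area = Σ/2 = -89 (negative ⇒ clockwise traversal).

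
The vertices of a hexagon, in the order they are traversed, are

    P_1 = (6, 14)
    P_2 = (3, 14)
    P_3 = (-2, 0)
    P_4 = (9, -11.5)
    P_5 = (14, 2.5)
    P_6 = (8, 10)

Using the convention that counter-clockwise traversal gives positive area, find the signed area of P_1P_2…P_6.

224.25

Apply Gauss's area formula: 2A = Σ (x_i·y_{i+1} − x_{i+1}·y_i), indices taken mod 6.
Cross-terms: 42, 28, 23, 183.5, 120, 52  ⇒  Σ = 448.5
Signed area = Σ/2 = 224.25 (positive ⇒ counter-clockwise traversal).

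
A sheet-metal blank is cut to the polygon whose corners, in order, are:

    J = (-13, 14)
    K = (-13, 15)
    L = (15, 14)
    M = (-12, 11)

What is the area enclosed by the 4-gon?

Apply the surveyor's formula: 2A = Σ (x_i·y_{i+1} − x_{i+1}·y_i), indices taken mod 4.
J→K: (-13)(15) − (-13)(14) = -13
K→L: (-13)(14) − (15)(15) = -407
L→M: (15)(11) − (-12)(14) = 333
M→J: (-12)(14) − (-13)(11) = -25
Σ = -112
Area = |Σ|/2 = 56.

56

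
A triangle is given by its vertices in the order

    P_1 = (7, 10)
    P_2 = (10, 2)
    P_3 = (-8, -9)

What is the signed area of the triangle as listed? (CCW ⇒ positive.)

Apply the surveyor's formula: 2A = Σ (x_i·y_{i+1} − x_{i+1}·y_i), indices taken mod 3.
Σ = (-86) + (-74) + (-17) = -177
Signed area = Σ/2 = -88.5 (negative ⇒ clockwise traversal).

-88.5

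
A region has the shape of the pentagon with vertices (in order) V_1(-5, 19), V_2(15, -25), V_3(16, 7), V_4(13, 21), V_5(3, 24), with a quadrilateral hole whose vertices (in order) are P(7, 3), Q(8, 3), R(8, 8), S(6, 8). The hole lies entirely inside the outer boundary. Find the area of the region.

500.5

Outer boundary:
Σ = (-160) + (505) + (245) + (249) + (177) = 1016
Area = |Σ|/2 = 508.
Hole:
Σ = (-3) + (40) + (16) + (-38) = 15
Area = |Σ|/2 = 7.5.
Net area = 508 − 7.5 = 500.5.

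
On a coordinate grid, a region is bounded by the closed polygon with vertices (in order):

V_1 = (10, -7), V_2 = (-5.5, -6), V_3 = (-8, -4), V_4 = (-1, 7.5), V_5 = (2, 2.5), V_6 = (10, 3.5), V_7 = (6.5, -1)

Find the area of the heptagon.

146.125

Apply the shoelace formula: 2A = Σ (x_i·y_{i+1} − x_{i+1}·y_i), indices taken mod 7.
Cross-terms: -98.5, -26, -64, -17.5, -18, -32.75, -35.5  ⇒  Σ = -292.25
Area = |Σ|/2 = 146.125.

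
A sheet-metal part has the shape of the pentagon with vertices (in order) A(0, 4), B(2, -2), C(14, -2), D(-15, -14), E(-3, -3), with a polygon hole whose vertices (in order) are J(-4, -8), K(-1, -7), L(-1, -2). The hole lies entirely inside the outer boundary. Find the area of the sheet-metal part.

Outer boundary:
Apply the shoelace formula: 2A = Σ (x_i·y_{i+1} − x_{i+1}·y_i), indices taken mod 5.
Σ = (-8) + (24) + (-226) + (3) + (-12) = -219
Area = |Σ|/2 = 109.5.
Hole:
Apply the surveyor's formula: 2A = Σ (x_i·y_{i+1} − x_{i+1}·y_i), indices taken mod 3.
Cross-terms: 20, -5, 0  ⇒  Σ = 15
Area = |Σ|/2 = 7.5.
Net area = 109.5 − 7.5 = 102.

102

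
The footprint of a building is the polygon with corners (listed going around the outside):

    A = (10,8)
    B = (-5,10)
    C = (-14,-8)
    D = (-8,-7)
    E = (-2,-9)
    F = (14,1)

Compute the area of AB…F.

319

Apply Gauss's area formula: 2A = Σ (x_i·y_{i+1} − x_{i+1}·y_i), indices taken mod 6.
Cross-terms: 140, 180, 34, 58, 124, 102  ⇒  Σ = 638
Area = |Σ|/2 = 319.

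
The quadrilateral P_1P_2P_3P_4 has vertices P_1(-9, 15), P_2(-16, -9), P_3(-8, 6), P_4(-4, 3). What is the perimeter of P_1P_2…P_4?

|P_1P_2| = √((-7)² + (-24)²) = √625 = 25
|P_2P_3| = √((8)² + (15)²) = √289 = 17
|P_3P_4| = √((4)² + (-3)²) = √25 = 5
|P_4P_1| = √((-5)² + (12)²) = √169 = 13
Perimeter = 25 + 17 + 5 + 13 = 60.

60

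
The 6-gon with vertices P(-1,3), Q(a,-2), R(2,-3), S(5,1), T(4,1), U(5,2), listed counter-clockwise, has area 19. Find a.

The doubled signed area Σ (x_i y_{i+1} − x_{i+1} y_i) is linear in a.
With a=0 it equals 44; the coefficient of a is -6 (from the two edges through Q).
So -6·a + 44 = 2·19 = 38 ⇒ a = 1.

1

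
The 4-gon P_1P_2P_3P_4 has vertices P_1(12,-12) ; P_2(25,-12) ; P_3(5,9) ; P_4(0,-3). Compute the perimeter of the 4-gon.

|P_1P_2| = √((13)² + (0)²) = √169 = 13
|P_2P_3| = √((-20)² + (21)²) = √841 = 29
|P_3P_4| = √((-5)² + (-12)²) = √169 = 13
|P_4P_1| = √((12)² + (-9)²) = √225 = 15
Perimeter = 13 + 29 + 13 + 15 = 70.

70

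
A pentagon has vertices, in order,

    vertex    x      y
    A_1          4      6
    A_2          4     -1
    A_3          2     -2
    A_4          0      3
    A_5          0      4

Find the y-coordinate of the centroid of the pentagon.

Apply the shoelace (surveyor's) formula. First the cross-terms c_i = x_i·y_{i+1} − x_{i+1}·y_i:
  -28, -6, 6, 0, -16  ⇒  2A = -44, A = -22.
Then Σ (y_i + y_{i+1})·c_i = -276, so ȳ = -276 / (6·(-22)) = 23/11.

23/11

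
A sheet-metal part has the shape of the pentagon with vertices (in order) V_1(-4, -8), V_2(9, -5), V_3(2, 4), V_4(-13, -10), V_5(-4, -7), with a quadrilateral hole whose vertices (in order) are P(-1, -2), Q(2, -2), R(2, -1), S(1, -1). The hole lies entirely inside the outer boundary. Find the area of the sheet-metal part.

110.5

Outer boundary:
Apply the shoelace (surveyor's) formula: 2A = Σ (x_i·y_{i+1} − x_{i+1}·y_i), indices taken mod 5.
Cross-terms: 92, 46, 32, 51, 4  ⇒  Σ = 225
Area = |Σ|/2 = 112.5.
Hole:
Apply the shoelace (surveyor's) formula: 2A = Σ (x_i·y_{i+1} − x_{i+1}·y_i), indices taken mod 4.
Cross-terms: 6, 2, -1, -3  ⇒  Σ = 4
Area = |Σ|/2 = 2.
Net area = 112.5 − 2 = 110.5.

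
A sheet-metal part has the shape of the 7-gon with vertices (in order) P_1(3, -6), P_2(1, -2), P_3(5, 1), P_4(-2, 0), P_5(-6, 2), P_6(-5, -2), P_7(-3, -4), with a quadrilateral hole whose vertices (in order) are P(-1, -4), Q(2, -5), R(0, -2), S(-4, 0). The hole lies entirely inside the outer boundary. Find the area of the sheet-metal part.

Outer boundary:
P_1→P_2: (3)(-2) − (1)(-6) = 0
P_2→P_3: (1)(1) − (5)(-2) = 11
P_3→P_4: (5)(0) − (-2)(1) = 2
P_4→P_5: (-2)(2) − (-6)(0) = -4
P_5→P_6: (-6)(-2) − (-5)(2) = 22
P_6→P_7: (-5)(-4) − (-3)(-2) = 14
P_7→P_1: (-3)(-6) − (3)(-4) = 30
Σ = 75
Area = |Σ|/2 = 37.5.
Hole:
Apply the shoelace formula: 2A = Σ (x_i·y_{i+1} − x_{i+1}·y_i), indices taken mod 4.
Cross-terms: 13, -4, -8, 16  ⇒  Σ = 17
Area = |Σ|/2 = 8.5.
Net area = 37.5 − 8.5 = 29.

29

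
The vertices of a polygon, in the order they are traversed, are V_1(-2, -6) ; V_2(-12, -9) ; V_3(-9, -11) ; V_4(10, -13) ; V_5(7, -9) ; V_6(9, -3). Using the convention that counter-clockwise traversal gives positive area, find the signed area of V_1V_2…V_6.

Apply the shoelace formula: 2A = Σ (x_i·y_{i+1} − x_{i+1}·y_i), indices taken mod 6.
Σ = (-54) + (51) + (227) + (1) + (60) + (-60) = 225
Signed area = Σ/2 = 112.5 (positive ⇒ counter-clockwise traversal).

112.5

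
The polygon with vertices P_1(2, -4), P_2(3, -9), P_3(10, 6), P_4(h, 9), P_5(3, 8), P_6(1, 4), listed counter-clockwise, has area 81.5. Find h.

3

Write out the shoelace sum; only the two edges meeting at P_4 involve h:
2·Area = [(10·9 − h·6) + (h·8 − 3·9)] + 94
       = 2·h + 157 = 163
⇒ h = 3.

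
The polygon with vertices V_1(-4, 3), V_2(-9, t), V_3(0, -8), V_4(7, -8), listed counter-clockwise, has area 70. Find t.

1

The doubled signed area Σ (x_i y_{i+1} − x_{i+1} y_i) is linear in t.
With t=0 it equals 144; the coefficient of t is -4 (from the two edges through V_2).
So -4·t + 144 = 2·70 = 140 ⇒ t = 1.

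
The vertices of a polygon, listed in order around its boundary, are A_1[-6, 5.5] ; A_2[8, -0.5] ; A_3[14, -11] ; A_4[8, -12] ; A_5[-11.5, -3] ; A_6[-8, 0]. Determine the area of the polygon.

216

Apply Gauss's area formula: 2A = Σ (x_i·y_{i+1} − x_{i+1}·y_i), indices taken mod 6.
Σ = (-41) + (-81) + (-80) + (-162) + (-24) + (-44) = -432
Area = |Σ|/2 = 216.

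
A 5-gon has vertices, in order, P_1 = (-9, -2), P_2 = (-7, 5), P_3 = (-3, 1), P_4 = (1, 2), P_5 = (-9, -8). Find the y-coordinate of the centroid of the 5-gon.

Apply Gauss's area formula. First the cross-terms c_i = x_i·y_{i+1} − x_{i+1}·y_i:
  -59, 8, -7, 10, -54  ⇒  2A = -102, A = -51.
Then Σ (y_i + y_{i+1})·c_i = 330, so ȳ = 330 / (6·(-51)) = -55/51.

-55/51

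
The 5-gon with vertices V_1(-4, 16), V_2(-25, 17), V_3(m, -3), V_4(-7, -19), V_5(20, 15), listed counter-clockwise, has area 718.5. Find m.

The doubled signed area Σ (x_i y_{i+1} − x_{i+1} y_i) is linear in m.
With m=0 it equals 1041; the coefficient of m is -36 (from the two edges through V_3).
So -36·m + 1041 = 2·718.5 = 1437 ⇒ m = -11.

-11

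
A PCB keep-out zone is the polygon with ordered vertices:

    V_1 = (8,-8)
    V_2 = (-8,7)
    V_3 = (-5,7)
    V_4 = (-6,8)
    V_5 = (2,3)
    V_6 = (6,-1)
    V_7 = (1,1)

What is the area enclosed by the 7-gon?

45

Apply Gauss's area formula: 2A = Σ (x_i·y_{i+1} − x_{i+1}·y_i), indices taken mod 7.
Σ = (-8) + (-21) + (2) + (-34) + (-20) + (7) + (-16) = -90
Area = |Σ|/2 = 45.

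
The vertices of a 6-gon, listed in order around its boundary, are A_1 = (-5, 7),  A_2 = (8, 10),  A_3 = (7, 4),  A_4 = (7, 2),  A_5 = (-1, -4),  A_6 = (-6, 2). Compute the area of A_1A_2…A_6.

121

Cross-terms: -106, -38, -14, -26, -26, -32  ⇒  Σ = -242
Area = |Σ|/2 = 121.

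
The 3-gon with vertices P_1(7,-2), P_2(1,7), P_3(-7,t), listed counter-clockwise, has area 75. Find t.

The doubled signed area Σ (x_i y_{i+1} − x_{i+1} y_i) is linear in t.
With t=0 it equals 114; the coefficient of t is -6 (from the two edges through P_3).
So -6·t + 114 = 2·75 = 150 ⇒ t = -6.

-6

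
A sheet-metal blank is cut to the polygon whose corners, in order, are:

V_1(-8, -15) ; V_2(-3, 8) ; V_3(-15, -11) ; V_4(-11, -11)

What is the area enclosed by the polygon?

82.5

Σ = (-109) + (153) + (44) + (77) = 165
Area = |Σ|/2 = 82.5.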